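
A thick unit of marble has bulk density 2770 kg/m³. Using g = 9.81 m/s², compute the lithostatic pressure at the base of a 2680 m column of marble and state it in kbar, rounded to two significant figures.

0.73 kbar

marble: 2770 kg/m³ × 9.81 m/s² × 2680 m = 7.283×10^7 Pa = 0.7283 kbar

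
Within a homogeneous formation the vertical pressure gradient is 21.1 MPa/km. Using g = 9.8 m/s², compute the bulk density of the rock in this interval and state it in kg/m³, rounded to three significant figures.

ρ = (dP/dz)/g = 21.1 MPa/km / 9.8 m/s² = 21100 Pa/m / 9.8 m/s² = 2153.1 kg/m³

2150 kg/m³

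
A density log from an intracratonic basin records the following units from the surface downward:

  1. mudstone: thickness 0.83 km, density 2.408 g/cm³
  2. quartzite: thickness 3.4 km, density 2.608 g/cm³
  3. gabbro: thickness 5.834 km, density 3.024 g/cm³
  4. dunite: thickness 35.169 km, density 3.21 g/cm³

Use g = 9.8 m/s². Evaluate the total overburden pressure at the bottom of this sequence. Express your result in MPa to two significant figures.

1400 MPa

mudstone: 2408 kg/m³ × 9.8 m/s² × 830 m = 1.959×10^7 Pa = 19.59 MPa
quartzite: 2608 kg/m³ × 9.8 m/s² × 3400 m = 8.690×10^7 Pa = 86.90 MPa
gabbro: 3024 kg/m³ × 9.8 m/s² × 5834 m = 1.729×10^8 Pa = 172.9 MPa
dunite: 3210 kg/m³ × 9.8 m/s² × 35169 m = 1.106×10^9 Pa = 1106 MPa
Total = 19.59 + 86.90 + 172.9 + 1106 = 1385.7 MPa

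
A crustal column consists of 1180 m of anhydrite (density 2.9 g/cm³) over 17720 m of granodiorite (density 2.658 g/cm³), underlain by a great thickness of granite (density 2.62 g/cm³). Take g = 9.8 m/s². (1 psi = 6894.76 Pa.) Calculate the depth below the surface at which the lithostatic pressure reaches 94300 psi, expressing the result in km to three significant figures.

24.9 km

Pressure at base of upper layers: 2900×9.8×1180 + 2658×9.8×17720 = 4.951×10^8 Pa = 71810 psi
Remaining pressure to be supplied by granite: 6.502×10^8 − 4.951×10^8 = 1.551×10^8 Pa
Additional depth in granite = 1.551×10^8 Pa / (2620 kg/m³ × 9.8 m/s²) = 6039.2 m
Total depth = 18900 m + 6039.2 m = 24939 m
= 24.939 km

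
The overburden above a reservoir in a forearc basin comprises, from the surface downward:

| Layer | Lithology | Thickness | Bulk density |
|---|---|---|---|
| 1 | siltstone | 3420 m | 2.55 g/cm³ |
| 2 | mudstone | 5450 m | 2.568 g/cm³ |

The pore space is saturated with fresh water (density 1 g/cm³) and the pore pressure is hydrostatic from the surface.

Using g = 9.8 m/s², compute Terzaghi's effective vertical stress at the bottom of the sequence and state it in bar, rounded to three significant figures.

Overburden (lithostatic) stress σ_v:
siltstone: 2550 kg/m³ × 9.8 m/s² × 3420 m = 8.547×10^7 Pa = 85.47 MPa
mudstone: 2568 kg/m³ × 9.8 m/s² × 5450 m = 1.372×10^8 Pa = 137.2 MPa
Total = 85.47 + 137.2 = 222.62 MPa
Pore pressure P_p = 1000 kg/m³ × 9.8 m/s² × 8870 m = 8.693×10^7 Pa = 86.93 MPa
Effective stress σ' = σ_v − P_p = 222.6 − 86.93 = 135.70 MPa = 1357.0 bar

1360 bar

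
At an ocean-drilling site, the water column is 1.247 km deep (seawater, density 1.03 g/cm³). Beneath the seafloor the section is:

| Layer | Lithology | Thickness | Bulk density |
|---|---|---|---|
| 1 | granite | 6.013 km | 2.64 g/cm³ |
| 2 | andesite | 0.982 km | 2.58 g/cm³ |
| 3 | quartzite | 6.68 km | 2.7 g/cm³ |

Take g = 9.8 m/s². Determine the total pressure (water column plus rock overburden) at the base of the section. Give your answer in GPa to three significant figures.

0.370 GPa

seawater: 1030 kg/m³ × 9.8 m/s² × 1247 m = 1.259×10^7 Pa = 0.01259 GPa
granite: 2640 kg/m³ × 9.8 m/s² × 6013 m = 1.556×10^8 Pa = 0.1556 GPa
andesite: 2580 kg/m³ × 9.8 m/s² × 982 m = 2.483×10^7 Pa = 0.02483 GPa
quartzite: 2700 kg/m³ × 9.8 m/s² × 6680 m = 1.768×10^8 Pa = 0.1768 GPa
Total = 0.01259 + 0.1556 + 0.02483 + 0.1768 = 0.36974 GPa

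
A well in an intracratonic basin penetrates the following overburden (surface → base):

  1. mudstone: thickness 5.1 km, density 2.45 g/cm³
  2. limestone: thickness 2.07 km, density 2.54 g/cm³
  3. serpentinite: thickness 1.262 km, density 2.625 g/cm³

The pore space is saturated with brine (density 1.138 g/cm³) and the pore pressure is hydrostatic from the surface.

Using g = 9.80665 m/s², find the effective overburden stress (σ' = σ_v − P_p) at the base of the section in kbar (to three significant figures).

Overburden (lithostatic) stress σ_v:
mudstone: 2450 kg/m³ × 9.80665 m/s² × 5100 m = 1.225×10^8 Pa = 122.5 MPa
limestone: 2540 kg/m³ × 9.80665 m/s² × 2070 m = 5.156×10^7 Pa = 51.56 MPa
serpentinite: 2625 kg/m³ × 9.80665 m/s² × 1262 m = 3.249×10^7 Pa = 32.49 MPa
Total = 122.5 + 51.56 + 32.49 = 206.58 MPa
Pore pressure P_p = 1138 kg/m³ × 9.80665 m/s² × 8432 m = 9.410×10^7 Pa = 94.10 MPa
Effective stress σ' = σ_v − P_p = 206.6 − 94.10 = 112.48 MPa = 1.1248 kbar

1.12 kbar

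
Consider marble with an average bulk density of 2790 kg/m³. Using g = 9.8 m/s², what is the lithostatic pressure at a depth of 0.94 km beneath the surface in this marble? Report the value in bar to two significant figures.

260 bar

marble: 2790 kg/m³ × 9.8 m/s² × 940 m = 2.570×10^7 Pa = 257.0 bar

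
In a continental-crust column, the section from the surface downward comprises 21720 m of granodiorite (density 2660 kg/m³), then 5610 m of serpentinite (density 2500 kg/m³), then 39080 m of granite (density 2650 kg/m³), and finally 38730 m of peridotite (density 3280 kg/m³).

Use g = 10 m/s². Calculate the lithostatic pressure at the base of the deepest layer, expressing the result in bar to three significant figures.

30200 bar

granodiorite: 2660 kg/m³ × 10 m/s² × 21720 m = 5.778×10^8 Pa = 5778 bar
serpentinite: 2500 kg/m³ × 10 m/s² × 5610 m = 1.403×10^8 Pa = 1402 bar
granite: 2650 kg/m³ × 10 m/s² × 39080 m = 1.036×10^9 Pa = 10356 bar
peridotite: 3280 kg/m³ × 10 m/s² × 38730 m = 1.270×10^9 Pa = 12703 bar
Total = 5778 + 1402 + 10356 + 12703 = 30240 bar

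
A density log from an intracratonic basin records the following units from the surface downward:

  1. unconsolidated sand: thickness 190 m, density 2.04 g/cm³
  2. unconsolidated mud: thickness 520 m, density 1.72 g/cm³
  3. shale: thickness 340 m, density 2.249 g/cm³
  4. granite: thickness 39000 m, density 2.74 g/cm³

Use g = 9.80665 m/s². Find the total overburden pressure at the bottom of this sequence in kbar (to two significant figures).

unconsolidated sand: 2040 kg/m³ × 9.80665 m/s² × 190 m = 3.801×10^6 Pa = 0.03801 kbar
unconsolidated mud: 1720 kg/m³ × 9.80665 m/s² × 520 m = 8.771×10^6 Pa = 0.08771 kbar
shale: 2249 kg/m³ × 9.80665 m/s² × 340 m = 7.499×10^6 Pa = 0.07499 kbar
granite: 2740 kg/m³ × 9.80665 m/s² × 39000 m = 1.048×10^9 Pa = 10.48 kbar
Total = 0.03801 + 0.08771 + 0.07499 + 10.48 = 10.680 kbar

11 kbar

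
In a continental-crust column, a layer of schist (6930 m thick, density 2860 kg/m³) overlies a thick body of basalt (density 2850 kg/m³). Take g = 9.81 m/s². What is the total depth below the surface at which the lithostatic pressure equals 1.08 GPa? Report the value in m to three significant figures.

38600 m

Pressure at base of upper layers: 2860×9.81×6930 = 1.944×10^8 Pa = 0.1944 GPa
Remaining pressure to be supplied by basalt: 1.080×10^9 − 1.944×10^8 = 8.856×10^8 Pa
Additional depth in basalt = 8.856×10^8 Pa / (2850 kg/m³ × 9.81 m/s²) = 31674 m
Total depth = 6930 m + 31674 m = 38604 m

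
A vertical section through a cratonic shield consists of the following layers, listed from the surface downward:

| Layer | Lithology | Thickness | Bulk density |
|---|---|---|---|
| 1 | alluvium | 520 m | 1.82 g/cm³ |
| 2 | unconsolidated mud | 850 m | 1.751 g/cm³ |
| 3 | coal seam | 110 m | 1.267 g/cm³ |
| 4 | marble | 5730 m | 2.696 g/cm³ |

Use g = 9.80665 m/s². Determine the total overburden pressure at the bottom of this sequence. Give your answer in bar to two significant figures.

alluvium: 1820 kg/m³ × 9.80665 m/s² × 520 m = 9.281×10^6 Pa = 92.81 bar
unconsolidated mud: 1751 kg/m³ × 9.80665 m/s² × 850 m = 1.460×10^7 Pa = 146.0 bar
coal seam: 1267 kg/m³ × 9.80665 m/s² × 110 m = 1.367×10^6 Pa = 13.67 bar
marble: 2696 kg/m³ × 9.80665 m/s² × 5730 m = 1.515×10^8 Pa = 1515 bar
Total = 92.81 + 146.0 + 13.67 + 1515 = 1767.4 bar

1800 bar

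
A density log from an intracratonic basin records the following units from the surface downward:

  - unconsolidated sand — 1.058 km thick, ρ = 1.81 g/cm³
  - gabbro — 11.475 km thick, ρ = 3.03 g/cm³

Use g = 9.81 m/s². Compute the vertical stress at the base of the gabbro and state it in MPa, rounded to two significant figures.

unconsolidated sand: 1810 kg/m³ × 9.81 m/s² × 1058 m = 1.879×10^7 Pa = 18.79 MPa
gabbro: 3030 kg/m³ × 9.81 m/s² × 11475 m = 3.411×10^8 Pa = 341.1 MPa
Total = 18.79 + 341.1 = 359.87 MPa

360 MPa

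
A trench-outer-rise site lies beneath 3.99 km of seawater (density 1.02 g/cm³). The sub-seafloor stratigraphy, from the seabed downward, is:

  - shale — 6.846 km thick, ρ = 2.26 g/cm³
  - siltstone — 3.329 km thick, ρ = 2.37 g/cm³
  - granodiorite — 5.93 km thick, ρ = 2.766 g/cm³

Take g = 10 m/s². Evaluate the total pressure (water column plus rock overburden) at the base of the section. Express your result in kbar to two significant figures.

4.4 kbar

seawater: 1020 kg/m³ × 10 m/s² × 3990 m = 4.070×10^7 Pa = 0.4070 kbar
shale: 2260 kg/m³ × 10 m/s² × 6846 m = 1.547×10^8 Pa = 1.547 kbar
siltstone: 2370 kg/m³ × 10 m/s² × 3329 m = 7.890×10^7 Pa = 0.7890 kbar
granodiorite: 2766 kg/m³ × 10 m/s² × 5930 m = 1.640×10^8 Pa = 1.640 kbar
Total = 0.4070 + 1.547 + 0.7890 + 1.640 = 4.3834 kbar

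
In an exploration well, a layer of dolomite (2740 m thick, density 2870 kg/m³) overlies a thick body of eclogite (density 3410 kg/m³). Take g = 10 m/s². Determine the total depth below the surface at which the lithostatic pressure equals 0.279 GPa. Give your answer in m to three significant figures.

8620 m

Pressure at base of upper layers: 2870×10×2740 = 7.864×10^7 Pa = 0.07864 GPa
Remaining pressure to be supplied by eclogite: 2.790×10^8 − 7.864×10^7 = 2.004×10^8 Pa
Additional depth in eclogite = 2.004×10^8 Pa / (3410 kg/m³ × 10 m/s²) = 5875.7 m
Total depth = 2740 m + 5875.7 m = 8615.7 m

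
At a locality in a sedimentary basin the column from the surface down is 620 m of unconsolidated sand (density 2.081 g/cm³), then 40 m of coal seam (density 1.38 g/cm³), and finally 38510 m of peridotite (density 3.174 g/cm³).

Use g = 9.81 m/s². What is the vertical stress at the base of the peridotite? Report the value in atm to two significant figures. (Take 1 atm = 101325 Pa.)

12000 atm

unconsolidated sand: 2081 kg/m³ × 9.81 m/s² × 620 m = 1.266×10^7 Pa = 124.9 atm
coal seam: 1380 kg/m³ × 9.81 m/s² × 40 m = 5.415×10^5 Pa = 5.344 atm
peridotite: 3174 kg/m³ × 9.81 m/s² × 38510 m = 1.199×10^9 Pa = 11834 atm
Total = 124.9 + 5.344 + 11834 = 11964 atm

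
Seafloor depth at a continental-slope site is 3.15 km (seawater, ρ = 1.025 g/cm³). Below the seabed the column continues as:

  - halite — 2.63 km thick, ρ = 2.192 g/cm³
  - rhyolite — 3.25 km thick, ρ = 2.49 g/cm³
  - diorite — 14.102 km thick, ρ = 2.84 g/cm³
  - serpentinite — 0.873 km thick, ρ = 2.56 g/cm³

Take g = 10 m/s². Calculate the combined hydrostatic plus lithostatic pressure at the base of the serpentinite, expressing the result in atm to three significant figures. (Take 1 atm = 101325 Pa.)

seawater: 1025 kg/m³ × 10 m/s² × 3150 m = 3.229×10^7 Pa = 318.7 atm
halite: 2192 kg/m³ × 10 m/s² × 2630 m = 5.765×10^7 Pa = 569.0 atm
rhyolite: 2490 kg/m³ × 10 m/s² × 3250 m = 8.092×10^7 Pa = 798.7 atm
diorite: 2840 kg/m³ × 10 m/s² × 14102 m = 4.005×10^8 Pa = 3953 atm
serpentinite: 2560 kg/m³ × 10 m/s² × 873 m = 2.235×10^7 Pa = 220.6 atm
Total = 318.7 + 569.0 + 798.7 + 3953 + 220.6 = 5859.4 atm

5860 atm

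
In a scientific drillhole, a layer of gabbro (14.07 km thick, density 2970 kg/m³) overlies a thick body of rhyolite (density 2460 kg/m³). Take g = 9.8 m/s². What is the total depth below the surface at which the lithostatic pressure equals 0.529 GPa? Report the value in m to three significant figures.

19000 m

Pressure at base of upper layers: 2970×9.8×14070 = 4.095×10^8 Pa = 0.4095 GPa
Remaining pressure to be supplied by rhyolite: 5.290×10^8 − 4.095×10^8 = 1.195×10^8 Pa
Additional depth in rhyolite = 1.195×10^8 Pa / (2460 kg/m³ × 9.8 m/s²) = 4956.0 m
Total depth = 14070 m + 4956.0 m = 19026 m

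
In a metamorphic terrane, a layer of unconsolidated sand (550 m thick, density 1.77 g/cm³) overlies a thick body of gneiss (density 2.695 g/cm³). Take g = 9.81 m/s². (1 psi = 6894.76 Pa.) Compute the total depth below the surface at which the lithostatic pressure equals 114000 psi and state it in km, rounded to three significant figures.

29.9 km

Pressure at base of upper layers: 1770×9.81×550 = 9.550×10^6 Pa = 1385 psi
Remaining pressure to be supplied by gneiss: 7.860×10^8 − 9.550×10^6 = 7.765×10^8 Pa
Additional depth in gneiss = 7.765×10^8 Pa / (2695 kg/m³ × 9.81 m/s²) = 29369 m
Total depth = 550 m + 29369 m = 29919 m
= 29.919 km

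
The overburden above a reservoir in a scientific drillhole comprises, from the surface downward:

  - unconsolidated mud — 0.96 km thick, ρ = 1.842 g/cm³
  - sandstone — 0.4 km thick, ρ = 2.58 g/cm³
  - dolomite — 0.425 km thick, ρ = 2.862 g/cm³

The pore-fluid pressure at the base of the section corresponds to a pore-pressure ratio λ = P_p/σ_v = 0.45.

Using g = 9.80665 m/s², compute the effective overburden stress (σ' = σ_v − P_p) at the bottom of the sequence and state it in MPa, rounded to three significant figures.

21.7 MPa

Overburden (lithostatic) stress σ_v:
unconsolidated mud: 1842 kg/m³ × 9.80665 m/s² × 960 m = 1.734×10^7 Pa = 17.34 MPa
sandstone: 2580 kg/m³ × 9.80665 m/s² × 400 m = 1.012×10^7 Pa = 10.12 MPa
dolomite: 2862 kg/m³ × 9.80665 m/s² × 425 m = 1.193×10^7 Pa = 11.93 MPa
Total = 17.34 + 10.12 + 11.93 = 39.390 MPa
Pore pressure P_p = λ·σ_v = 0.45 × 39.39 MPa = 17.73 MPa
Effective stress σ' = σ_v − P_p = 39.39 − 17.73 = 21.665 MPa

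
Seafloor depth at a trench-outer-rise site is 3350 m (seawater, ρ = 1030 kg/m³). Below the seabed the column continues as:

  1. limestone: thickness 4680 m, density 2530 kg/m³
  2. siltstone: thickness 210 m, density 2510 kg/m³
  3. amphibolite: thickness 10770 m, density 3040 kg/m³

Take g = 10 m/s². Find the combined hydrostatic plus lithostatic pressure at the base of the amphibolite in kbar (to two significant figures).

seawater: 1030 kg/m³ × 10 m/s² × 3350 m = 3.450×10^7 Pa = 0.3451 kbar
limestone: 2530 kg/m³ × 10 m/s² × 4680 m = 1.184×10^8 Pa = 1.184 kbar
siltstone: 2510 kg/m³ × 10 m/s² × 210 m = 5.271×10^6 Pa = 0.05271 kbar
amphibolite: 3040 kg/m³ × 10 m/s² × 10770 m = 3.274×10^8 Pa = 3.274 kbar
Total = 0.3451 + 1.184 + 0.05271 + 3.274 = 4.8559 kbar

4.9 kbar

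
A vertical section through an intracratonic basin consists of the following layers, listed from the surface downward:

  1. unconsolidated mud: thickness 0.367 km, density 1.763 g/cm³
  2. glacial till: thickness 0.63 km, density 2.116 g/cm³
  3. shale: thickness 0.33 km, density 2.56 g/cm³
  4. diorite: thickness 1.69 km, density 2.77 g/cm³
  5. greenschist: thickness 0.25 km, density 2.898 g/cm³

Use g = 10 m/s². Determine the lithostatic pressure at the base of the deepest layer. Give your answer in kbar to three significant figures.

0.823 kbar

unconsolidated mud: 1763 kg/m³ × 10 m/s² × 367 m = 6.470×10^6 Pa = 0.06470 kbar
glacial till: 2116 kg/m³ × 10 m/s² × 630 m = 1.333×10^7 Pa = 0.1333 kbar
shale: 2560 kg/m³ × 10 m/s² × 330 m = 8.448×10^6 Pa = 0.08448 kbar
diorite: 2770 kg/m³ × 10 m/s² × 1690 m = 4.681×10^7 Pa = 0.4681 kbar
greenschist: 2898 kg/m³ × 10 m/s² × 250 m = 7.245×10^6 Pa = 0.07245 kbar
Total = 0.06470 + 0.1333 + 0.08448 + 0.4681 + 0.07245 = 0.82307 kbar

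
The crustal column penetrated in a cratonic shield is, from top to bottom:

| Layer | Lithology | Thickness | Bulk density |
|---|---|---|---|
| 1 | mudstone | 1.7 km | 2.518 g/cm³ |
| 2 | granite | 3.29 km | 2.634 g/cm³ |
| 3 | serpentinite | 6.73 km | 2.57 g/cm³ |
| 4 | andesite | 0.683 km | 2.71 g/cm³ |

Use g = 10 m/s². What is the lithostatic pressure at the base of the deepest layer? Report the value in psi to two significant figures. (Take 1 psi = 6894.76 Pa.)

47000 psi

mudstone: 2518 kg/m³ × 10 m/s² × 1700 m = 4.281×10^7 Pa = 6208 psi
granite: 2634 kg/m³ × 10 m/s² × 3290 m = 8.666×10^7 Pa = 12569 psi
serpentinite: 2570 kg/m³ × 10 m/s² × 6730 m = 1.730×10^8 Pa = 25086 psi
andesite: 2710 kg/m³ × 10 m/s² × 683 m = 1.851×10^7 Pa = 2685 psi
Total = 6208 + 12569 + 25086 + 2685 = 46548 psi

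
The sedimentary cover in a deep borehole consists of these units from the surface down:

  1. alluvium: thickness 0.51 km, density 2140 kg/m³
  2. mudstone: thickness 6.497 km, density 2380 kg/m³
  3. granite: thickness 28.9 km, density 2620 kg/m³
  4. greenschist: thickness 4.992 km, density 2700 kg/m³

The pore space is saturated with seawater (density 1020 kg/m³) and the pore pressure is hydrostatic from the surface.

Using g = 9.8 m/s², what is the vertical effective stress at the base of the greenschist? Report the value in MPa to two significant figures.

Overburden (lithostatic) stress σ_v:
alluvium: 2140 kg/m³ × 9.8 m/s² × 510 m = 1.070×10^7 Pa = 10.70 MPa
mudstone: 2380 kg/m³ × 9.8 m/s² × 6497 m = 1.515×10^8 Pa = 151.5 MPa
granite: 2620 kg/m³ × 9.8 m/s² × 28900 m = 7.420×10^8 Pa = 742.0 MPa
greenschist: 2700 kg/m³ × 9.8 m/s² × 4992 m = 1.321×10^8 Pa = 132.1 MPa
Total = 10.70 + 151.5 + 742.0 + 132.1 = 1036.4 MPa
Pore pressure P_p = 1020 kg/m³ × 9.8 m/s² × 40899 m = 4.088×10^8 Pa = 408.8 MPa
Effective stress σ' = σ_v − P_p = 1036 − 408.8 = 627.53 MPa

630 MPa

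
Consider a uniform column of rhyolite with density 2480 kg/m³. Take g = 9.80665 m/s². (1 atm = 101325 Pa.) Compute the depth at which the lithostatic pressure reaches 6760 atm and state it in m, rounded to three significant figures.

h = P/(ρg) = 6760 atm / (2480 kg/m³ × 9.80665 m/s²) = 6.850×10^8 Pa / 24320 Pa/m = 28164 m

28200 m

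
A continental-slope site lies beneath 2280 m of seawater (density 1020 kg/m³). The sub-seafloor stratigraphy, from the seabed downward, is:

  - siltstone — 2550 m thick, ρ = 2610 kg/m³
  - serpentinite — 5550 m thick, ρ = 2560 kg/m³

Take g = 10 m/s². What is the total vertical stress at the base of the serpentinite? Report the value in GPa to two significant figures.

0.23 GPa

seawater: 1020 kg/m³ × 10 m/s² × 2280 m = 2.326×10^7 Pa = 0.02326 GPa
siltstone: 2610 kg/m³ × 10 m/s² × 2550 m = 6.655×10^7 Pa = 0.06656 GPa
serpentinite: 2560 kg/m³ × 10 m/s² × 5550 m = 1.421×10^8 Pa = 0.1421 GPa
Total = 0.02326 + 0.06656 + 0.1421 = 0.23189 GPa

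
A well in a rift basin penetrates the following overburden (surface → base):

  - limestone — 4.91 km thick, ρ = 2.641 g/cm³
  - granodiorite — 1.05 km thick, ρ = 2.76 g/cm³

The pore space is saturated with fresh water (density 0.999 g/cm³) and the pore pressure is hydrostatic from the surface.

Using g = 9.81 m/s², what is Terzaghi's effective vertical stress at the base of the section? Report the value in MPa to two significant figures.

Overburden (lithostatic) stress σ_v:
limestone: 2641 kg/m³ × 9.81 m/s² × 4910 m = 1.272×10^8 Pa = 127.2 MPa
granodiorite: 2760 kg/m³ × 9.81 m/s² × 1050 m = 2.843×10^7 Pa = 28.43 MPa
Total = 127.2 + 28.43 = 155.64 MPa
Pore pressure P_p = 999 kg/m³ × 9.81 m/s² × 5960 m = 5.841×10^7 Pa = 58.41 MPa
Effective stress σ' = σ_v − P_p = 155.6 − 58.41 = 97.230 MPa

97 MPa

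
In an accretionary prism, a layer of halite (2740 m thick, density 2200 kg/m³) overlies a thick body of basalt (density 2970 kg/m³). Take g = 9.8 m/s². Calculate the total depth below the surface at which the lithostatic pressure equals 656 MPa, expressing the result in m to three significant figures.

23200 m

Pressure at base of upper layers: 2200×9.8×2740 = 5.907×10^7 Pa = 59.07 MPa
Remaining pressure to be supplied by basalt: 6.560×10^8 − 5.907×10^7 = 5.969×10^8 Pa
Additional depth in basalt = 5.969×10^8 Pa / (2970 kg/m³ × 9.8 m/s²) = 20509 m
Total depth = 2740 m + 20509 m = 23249 m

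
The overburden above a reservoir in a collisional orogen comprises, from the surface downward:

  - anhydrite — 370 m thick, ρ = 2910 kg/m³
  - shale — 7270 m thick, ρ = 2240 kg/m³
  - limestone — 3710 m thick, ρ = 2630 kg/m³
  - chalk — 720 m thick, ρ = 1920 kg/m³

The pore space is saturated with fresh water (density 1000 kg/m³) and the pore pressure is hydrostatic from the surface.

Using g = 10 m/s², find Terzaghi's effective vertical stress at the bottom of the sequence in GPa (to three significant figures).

Overburden (lithostatic) stress σ_v:
anhydrite: 2910 kg/m³ × 10 m/s² × 370 m = 1.077×10^7 Pa = 10.77 MPa
shale: 2240 kg/m³ × 10 m/s² × 7270 m = 1.628×10^8 Pa = 162.8 MPa
limestone: 2630 kg/m³ × 10 m/s² × 3710 m = 9.757×10^7 Pa = 97.57 MPa
chalk: 1920 kg/m³ × 10 m/s² × 720 m = 1.382×10^7 Pa = 13.82 MPa
Total = 10.77 + 162.8 + 97.57 + 13.82 = 285.01 MPa
Pore pressure P_p = 1000 kg/m³ × 10 m/s² × 12070 m = 1.207×10^8 Pa = 120.7 MPa
Effective stress σ' = σ_v − P_p = 285.0 − 120.7 = 164.31 MPa = 0.16431 GPa

0.164 GPa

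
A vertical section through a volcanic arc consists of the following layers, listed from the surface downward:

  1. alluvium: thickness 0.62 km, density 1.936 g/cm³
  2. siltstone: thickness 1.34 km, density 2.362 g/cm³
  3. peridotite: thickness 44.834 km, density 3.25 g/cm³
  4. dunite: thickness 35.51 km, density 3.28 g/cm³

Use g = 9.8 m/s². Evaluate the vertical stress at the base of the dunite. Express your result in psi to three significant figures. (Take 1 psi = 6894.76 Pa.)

alluvium: 1936 kg/m³ × 9.8 m/s² × 620 m = 1.176×10^7 Pa = 1706 psi
siltstone: 2362 kg/m³ × 9.8 m/s² × 1340 m = 3.102×10^7 Pa = 4499 psi
peridotite: 3250 kg/m³ × 9.8 m/s² × 44834 m = 1.428×10^9 Pa = 2.071×10^5 psi
dunite: 3280 kg/m³ × 9.8 m/s² × 35510 m = 1.141×10^9 Pa = 1.656×10^5 psi
Total = 1706 + 4499 + 2.071×10^5 + 1.656×10^5 = 3.7886×10^5 psi

379000 psi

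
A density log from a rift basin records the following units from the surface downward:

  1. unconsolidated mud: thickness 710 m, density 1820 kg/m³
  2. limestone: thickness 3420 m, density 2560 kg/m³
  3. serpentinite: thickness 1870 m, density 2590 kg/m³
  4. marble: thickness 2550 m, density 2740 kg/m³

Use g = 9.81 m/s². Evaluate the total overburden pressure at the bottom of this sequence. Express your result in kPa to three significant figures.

215000 kPa

unconsolidated mud: 1820 kg/m³ × 9.81 m/s² × 710 m = 1.268×10^7 Pa = 12676 kPa
limestone: 2560 kg/m³ × 9.81 m/s² × 3420 m = 8.589×10^7 Pa = 85889 kPa
serpentinite: 2590 kg/m³ × 9.81 m/s² × 1870 m = 4.751×10^7 Pa = 47513 kPa
marble: 2740 kg/m³ × 9.81 m/s² × 2550 m = 6.854×10^7 Pa = 68542 kPa
Total = 12676 + 85889 + 47513 + 68542 = 2.1462×10^5 kPa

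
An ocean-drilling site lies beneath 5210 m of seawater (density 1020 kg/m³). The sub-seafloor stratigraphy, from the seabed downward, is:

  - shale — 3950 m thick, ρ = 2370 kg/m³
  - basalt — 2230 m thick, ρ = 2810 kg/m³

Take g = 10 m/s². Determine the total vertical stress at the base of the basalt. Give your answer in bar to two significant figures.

2100 bar

seawater: 1020 kg/m³ × 10 m/s² × 5210 m = 5.314×10^7 Pa = 531.4 bar
shale: 2370 kg/m³ × 10 m/s² × 3950 m = 9.361×10^7 Pa = 936.1 bar
basalt: 2810 kg/m³ × 10 m/s² × 2230 m = 6.266×10^7 Pa = 626.6 bar
Total = 531.4 + 936.1 + 626.6 = 2094.2 bar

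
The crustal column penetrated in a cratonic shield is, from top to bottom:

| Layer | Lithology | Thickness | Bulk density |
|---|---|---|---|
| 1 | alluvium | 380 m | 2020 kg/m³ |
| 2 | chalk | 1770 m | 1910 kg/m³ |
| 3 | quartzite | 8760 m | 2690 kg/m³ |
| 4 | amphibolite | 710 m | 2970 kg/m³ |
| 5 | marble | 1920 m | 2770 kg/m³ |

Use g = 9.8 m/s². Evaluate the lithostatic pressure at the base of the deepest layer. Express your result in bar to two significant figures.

3400 bar

alluvium: 2020 kg/m³ × 9.8 m/s² × 380 m = 7.522×10^6 Pa = 75.22 bar
chalk: 1910 kg/m³ × 9.8 m/s² × 1770 m = 3.313×10^7 Pa = 331.3 bar
quartzite: 2690 kg/m³ × 9.8 m/s² × 8760 m = 2.309×10^8 Pa = 2309 bar
amphibolite: 2970 kg/m³ × 9.8 m/s² × 710 m = 2.067×10^7 Pa = 206.7 bar
marble: 2770 kg/m³ × 9.8 m/s² × 1920 m = 5.212×10^7 Pa = 521.2 bar
Total = 75.22 + 331.3 + 2309 + 206.7 + 521.2 = 3443.7 bar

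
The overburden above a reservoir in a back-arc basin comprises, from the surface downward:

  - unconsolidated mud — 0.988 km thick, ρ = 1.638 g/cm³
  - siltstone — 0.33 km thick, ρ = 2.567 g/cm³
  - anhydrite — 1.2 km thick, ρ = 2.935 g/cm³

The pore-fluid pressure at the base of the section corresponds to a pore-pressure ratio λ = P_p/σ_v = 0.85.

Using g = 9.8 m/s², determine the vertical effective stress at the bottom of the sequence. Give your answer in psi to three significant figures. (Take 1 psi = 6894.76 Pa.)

1280 psi

Overburden (lithostatic) stress σ_v:
unconsolidated mud: 1638 kg/m³ × 9.8 m/s² × 988 m = 1.586×10^7 Pa = 15.86 MPa
siltstone: 2567 kg/m³ × 9.8 m/s² × 330 m = 8.302×10^6 Pa = 8.302 MPa
anhydrite: 2935 kg/m³ × 9.8 m/s² × 1200 m = 3.452×10^7 Pa = 34.52 MPa
Total = 15.86 + 8.302 + 34.52 = 58.677 MPa
Pore pressure P_p = λ·σ_v = 0.85 × 58.68 MPa = 49.88 MPa
Effective stress σ' = σ_v − P_p = 58.68 − 49.88 = 8.8016 MPa = 1276.6 psi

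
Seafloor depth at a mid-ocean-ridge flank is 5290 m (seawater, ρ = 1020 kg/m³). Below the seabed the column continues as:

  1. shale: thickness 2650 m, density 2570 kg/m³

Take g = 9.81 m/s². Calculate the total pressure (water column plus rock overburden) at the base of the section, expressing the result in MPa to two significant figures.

seawater: 1020 kg/m³ × 9.81 m/s² × 5290 m = 5.293×10^7 Pa = 52.93 MPa
shale: 2570 kg/m³ × 9.81 m/s² × 2650 m = 6.681×10^7 Pa = 66.81 MPa
Total = 52.93 + 66.81 = 119.74 MPa

120 MPa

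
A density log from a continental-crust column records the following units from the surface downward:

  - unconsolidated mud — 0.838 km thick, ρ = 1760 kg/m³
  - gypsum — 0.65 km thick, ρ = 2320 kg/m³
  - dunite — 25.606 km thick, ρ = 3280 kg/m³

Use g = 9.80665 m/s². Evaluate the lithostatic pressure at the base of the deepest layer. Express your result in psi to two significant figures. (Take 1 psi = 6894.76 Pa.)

unconsolidated mud: 1760 kg/m³ × 9.80665 m/s² × 838 m = 1.446×10^7 Pa = 2098 psi
gypsum: 2320 kg/m³ × 9.80665 m/s² × 650 m = 1.479×10^7 Pa = 2145 psi
dunite: 3280 kg/m³ × 9.80665 m/s² × 25606 m = 8.236×10^8 Pa = 1.195×10^5 psi
Total = 2098 + 2145 + 1.195×10^5 = 1.2370×10^5 psi

120000 psi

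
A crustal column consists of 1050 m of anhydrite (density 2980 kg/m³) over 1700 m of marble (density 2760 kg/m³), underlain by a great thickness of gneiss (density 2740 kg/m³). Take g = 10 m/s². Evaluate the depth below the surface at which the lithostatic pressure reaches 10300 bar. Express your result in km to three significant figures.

37.5 km

Pressure at base of upper layers: 2980×10×1050 + 2760×10×1700 = 7.821×10^7 Pa = 782.1 bar
Remaining pressure to be supplied by gneiss: 1.030×10^9 − 7.821×10^7 = 9.518×10^8 Pa
Additional depth in gneiss = 9.518×10^8 Pa / (2740 kg/m³ × 10 m/s²) = 34737 m
Total depth = 2750 m + 34737 m = 37487 m
= 37.487 km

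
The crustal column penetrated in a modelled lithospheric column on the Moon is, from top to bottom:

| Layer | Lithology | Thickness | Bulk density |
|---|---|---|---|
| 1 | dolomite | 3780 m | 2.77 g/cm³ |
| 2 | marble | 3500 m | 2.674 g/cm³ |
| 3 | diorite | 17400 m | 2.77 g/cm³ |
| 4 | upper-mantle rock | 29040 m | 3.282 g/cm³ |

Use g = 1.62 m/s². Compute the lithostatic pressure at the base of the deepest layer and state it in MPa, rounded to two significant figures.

dolomite: 2770 kg/m³ × 1.62 m/s² × 3780 m = 1.696×10^7 Pa = 16.96 MPa
marble: 2674 kg/m³ × 1.62 m/s² × 3500 m = 1.516×10^7 Pa = 15.16 MPa
diorite: 2770 kg/m³ × 1.62 m/s² × 17400 m = 7.808×10^7 Pa = 78.08 MPa
upper-mantle rock: 3282 kg/m³ × 1.62 m/s² × 29040 m = 1.544×10^8 Pa = 154.4 MPa
Total = 16.96 + 15.16 + 78.08 + 154.4 = 264.61 MPa

260 MPa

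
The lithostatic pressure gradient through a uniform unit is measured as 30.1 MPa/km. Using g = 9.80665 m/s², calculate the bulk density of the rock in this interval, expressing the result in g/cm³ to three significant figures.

ρ = (dP/dz)/g = 30.1 MPa/km / 9.80665 m/s² = 30100 Pa/m / 9.80665 m/s² = 3069.3 kg/m³
= 3.069 g/cm³

3.07 g/cm³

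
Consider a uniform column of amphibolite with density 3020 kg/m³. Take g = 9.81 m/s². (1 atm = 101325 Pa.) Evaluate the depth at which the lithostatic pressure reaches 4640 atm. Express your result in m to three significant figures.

15900 m

h = P/(ρg) = 4640 atm / (3020 kg/m³ × 9.81 m/s²) = 4.701×10^8 Pa / 29626 Pa/m = 15869 m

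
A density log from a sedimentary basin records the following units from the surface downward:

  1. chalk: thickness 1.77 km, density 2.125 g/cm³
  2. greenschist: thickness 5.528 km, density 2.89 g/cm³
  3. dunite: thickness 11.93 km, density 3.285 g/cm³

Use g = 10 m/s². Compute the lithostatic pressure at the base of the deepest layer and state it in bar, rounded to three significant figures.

5890 bar

chalk: 2125 kg/m³ × 10 m/s² × 1770 m = 3.761×10^7 Pa = 376.1 bar
greenschist: 2890 kg/m³ × 10 m/s² × 5528 m = 1.598×10^8 Pa = 1598 bar
dunite: 3285 kg/m³ × 10 m/s² × 11930 m = 3.919×10^8 Pa = 3919 bar
Total = 376.1 + 1598 + 3919 = 5892.7 bar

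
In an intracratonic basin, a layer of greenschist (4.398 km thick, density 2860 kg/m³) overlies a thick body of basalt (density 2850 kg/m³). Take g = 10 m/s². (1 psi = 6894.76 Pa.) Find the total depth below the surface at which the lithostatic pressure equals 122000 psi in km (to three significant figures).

29.5 km

Pressure at base of upper layers: 2860×10×4398 = 1.258×10^8 Pa = 18243 psi
Remaining pressure to be supplied by basalt: 8.412×10^8 − 1.258×10^8 = 7.154×10^8 Pa
Additional depth in basalt = 7.154×10^8 Pa / (2850 kg/m³ × 10 m/s²) = 25101 m
Total depth = 4398 m + 25101 m = 29499 m
= 29.499 km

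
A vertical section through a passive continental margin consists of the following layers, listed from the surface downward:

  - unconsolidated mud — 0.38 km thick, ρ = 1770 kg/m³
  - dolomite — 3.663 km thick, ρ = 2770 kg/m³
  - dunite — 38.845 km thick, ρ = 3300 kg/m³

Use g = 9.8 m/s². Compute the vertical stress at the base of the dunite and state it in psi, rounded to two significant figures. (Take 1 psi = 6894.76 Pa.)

unconsolidated mud: 1770 kg/m³ × 9.8 m/s² × 380 m = 6.591×10^6 Pa = 956.0 psi
dolomite: 2770 kg/m³ × 9.8 m/s² × 3663 m = 9.944×10^7 Pa = 14422 psi
dunite: 3300 kg/m³ × 9.8 m/s² × 38845 m = 1.256×10^9 Pa = 1.822×10^5 psi
Total = 956.0 + 14422 + 1.822×10^5 = 1.9758×10^5 psi

200000 psi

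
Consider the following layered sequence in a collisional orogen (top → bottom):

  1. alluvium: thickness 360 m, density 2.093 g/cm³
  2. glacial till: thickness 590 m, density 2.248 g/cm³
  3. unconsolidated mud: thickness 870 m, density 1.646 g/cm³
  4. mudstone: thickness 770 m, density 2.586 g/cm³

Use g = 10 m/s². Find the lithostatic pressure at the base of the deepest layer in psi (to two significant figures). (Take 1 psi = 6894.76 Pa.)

8000 psi

alluvium: 2093 kg/m³ × 10 m/s² × 360 m = 7.535×10^6 Pa = 1093 psi
glacial till: 2248 kg/m³ × 10 m/s² × 590 m = 1.326×10^7 Pa = 1924 psi
unconsolidated mud: 1646 kg/m³ × 10 m/s² × 870 m = 1.432×10^7 Pa = 2077 psi
mudstone: 2586 kg/m³ × 10 m/s² × 770 m = 1.991×10^7 Pa = 2888 psi
Total = 1093 + 1924 + 2077 + 2888 = 7981.5 psi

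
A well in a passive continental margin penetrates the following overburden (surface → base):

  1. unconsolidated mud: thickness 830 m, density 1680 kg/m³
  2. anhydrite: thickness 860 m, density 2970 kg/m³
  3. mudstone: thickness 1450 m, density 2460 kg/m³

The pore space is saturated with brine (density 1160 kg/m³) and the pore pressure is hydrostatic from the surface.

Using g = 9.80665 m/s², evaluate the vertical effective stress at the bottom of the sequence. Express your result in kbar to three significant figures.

Overburden (lithostatic) stress σ_v:
unconsolidated mud: 1680 kg/m³ × 9.80665 m/s² × 830 m = 1.367×10^7 Pa = 13.67 MPa
anhydrite: 2970 kg/m³ × 9.80665 m/s² × 860 m = 2.505×10^7 Pa = 25.05 MPa
mudstone: 2460 kg/m³ × 9.80665 m/s² × 1450 m = 3.498×10^7 Pa = 34.98 MPa
Total = 13.67 + 25.05 + 34.98 = 73.703 MPa
Pore pressure P_p = 1160 kg/m³ × 9.80665 m/s² × 3140 m = 3.572×10^7 Pa = 35.72 MPa
Effective stress σ' = σ_v − P_p = 73.70 − 35.72 = 37.983 MPa = 0.37983 kbar

0.380 kbar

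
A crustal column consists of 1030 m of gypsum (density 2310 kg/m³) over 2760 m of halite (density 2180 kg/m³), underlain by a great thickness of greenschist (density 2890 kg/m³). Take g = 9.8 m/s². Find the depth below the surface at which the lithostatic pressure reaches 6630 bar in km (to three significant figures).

24.3 km

Pressure at base of upper layers: 2310×9.8×1030 + 2180×9.8×2760 = 8.228×10^7 Pa = 822.8 bar
Remaining pressure to be supplied by greenschist: 6.630×10^8 − 8.228×10^7 = 5.807×10^8 Pa
Additional depth in greenschist = 5.807×10^8 Pa / (2890 kg/m³ × 9.8 m/s²) = 20504 m
Total depth = 3790 m + 20504 m = 24294 m
= 24.294 km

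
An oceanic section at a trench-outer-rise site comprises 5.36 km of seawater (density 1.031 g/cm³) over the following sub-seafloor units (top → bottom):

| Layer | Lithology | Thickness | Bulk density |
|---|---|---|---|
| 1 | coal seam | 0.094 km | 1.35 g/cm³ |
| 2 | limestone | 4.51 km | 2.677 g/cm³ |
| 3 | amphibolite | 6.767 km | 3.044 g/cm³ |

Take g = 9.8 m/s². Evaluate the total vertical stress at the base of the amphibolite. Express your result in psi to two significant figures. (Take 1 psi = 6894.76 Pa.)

54000 psi

seawater: 1031 kg/m³ × 9.8 m/s² × 5360 m = 5.416×10^7 Pa = 7855 psi
coal seam: 1350 kg/m³ × 9.8 m/s² × 94 m = 1.244×10^6 Pa = 180.4 psi
limestone: 2677 kg/m³ × 9.8 m/s² × 4510 m = 1.183×10^8 Pa = 17161 psi
amphibolite: 3044 kg/m³ × 9.8 m/s² × 6767 m = 2.019×10^8 Pa = 29278 psi
Total = 7855 + 180.4 + 17161 + 29278 = 54474 psi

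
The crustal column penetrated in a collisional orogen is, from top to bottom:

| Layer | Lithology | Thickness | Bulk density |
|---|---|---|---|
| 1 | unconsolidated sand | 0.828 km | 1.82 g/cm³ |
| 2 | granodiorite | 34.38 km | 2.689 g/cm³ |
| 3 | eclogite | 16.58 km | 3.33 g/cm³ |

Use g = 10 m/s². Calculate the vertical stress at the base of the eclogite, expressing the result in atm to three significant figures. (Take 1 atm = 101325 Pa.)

14700 atm

unconsolidated sand: 1820 kg/m³ × 10 m/s² × 828 m = 1.507×10^7 Pa = 148.7 atm
granodiorite: 2689 kg/m³ × 10 m/s² × 34380 m = 9.245×10^8 Pa = 9124 atm
eclogite: 3330 kg/m³ × 10 m/s² × 16580 m = 5.521×10^8 Pa = 5449 atm
Total = 148.7 + 9124 + 5449 = 14722 atm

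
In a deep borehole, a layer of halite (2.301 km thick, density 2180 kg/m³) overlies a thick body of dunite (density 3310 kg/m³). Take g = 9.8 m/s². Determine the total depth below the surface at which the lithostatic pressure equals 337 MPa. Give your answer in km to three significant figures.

11.2 km

Pressure at base of upper layers: 2180×9.8×2301 = 4.916×10^7 Pa = 49.16 MPa
Remaining pressure to be supplied by dunite: 3.370×10^8 − 4.916×10^7 = 2.878×10^8 Pa
Additional depth in dunite = 2.878×10^8 Pa / (3310 kg/m³ × 9.8 m/s²) = 8873.6 m
Total depth = 2301 m + 8873.6 m = 11175 m
= 11.175 km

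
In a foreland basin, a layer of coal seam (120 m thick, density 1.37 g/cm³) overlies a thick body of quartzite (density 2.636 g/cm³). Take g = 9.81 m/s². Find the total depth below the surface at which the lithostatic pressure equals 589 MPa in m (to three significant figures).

Pressure at base of upper layers: 1370×9.81×120 = 1.613×10^6 Pa = 1.613 MPa
Remaining pressure to be supplied by quartzite: 5.890×10^8 − 1.613×10^6 = 5.874×10^8 Pa
Additional depth in quartzite = 5.874×10^8 Pa / (2636 kg/m³ × 9.81 m/s²) = 22715 m
Total depth = 120 m + 22715 m = 22835 m

22800 m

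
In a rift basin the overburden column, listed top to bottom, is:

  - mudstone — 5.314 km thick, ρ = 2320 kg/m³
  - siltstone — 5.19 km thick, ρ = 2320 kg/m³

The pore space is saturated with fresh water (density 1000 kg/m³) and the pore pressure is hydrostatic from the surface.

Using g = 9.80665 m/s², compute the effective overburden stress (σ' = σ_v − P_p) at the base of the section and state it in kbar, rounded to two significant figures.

Overburden (lithostatic) stress σ_v:
mudstone: 2320 kg/m³ × 9.80665 m/s² × 5314 m = 1.209×10^8 Pa = 120.9 MPa
siltstone: 2320 kg/m³ × 9.80665 m/s² × 5190 m = 1.181×10^8 Pa = 118.1 MPa
Total = 120.9 + 118.1 = 238.98 MPa
Pore pressure P_p = 1000 kg/m³ × 9.80665 m/s² × 10504 m = 1.030×10^8 Pa = 103.0 MPa
Effective stress σ' = σ_v − P_p = 239.0 − 103.0 = 135.97 MPa = 1.3597 kbar

1.4 kbar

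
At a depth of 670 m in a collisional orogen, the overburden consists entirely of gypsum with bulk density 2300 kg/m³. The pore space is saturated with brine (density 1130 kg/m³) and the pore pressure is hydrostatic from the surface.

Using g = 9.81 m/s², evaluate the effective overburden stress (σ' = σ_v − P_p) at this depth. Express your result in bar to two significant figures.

77 bar

Overburden (lithostatic) stress σ_v:
gypsum: 2300 kg/m³ × 9.81 m/s² × 670 m = 1.512×10^7 Pa = 15.12 MPa
Pore pressure P_p = 1130 kg/m³ × 9.81 m/s² × 670 m = 7.427×10^6 Pa = 7.427 MPa
Effective stress σ' = σ_v − P_p = 15.12 − 7.427 = 7.6901 MPa = 76.901 bar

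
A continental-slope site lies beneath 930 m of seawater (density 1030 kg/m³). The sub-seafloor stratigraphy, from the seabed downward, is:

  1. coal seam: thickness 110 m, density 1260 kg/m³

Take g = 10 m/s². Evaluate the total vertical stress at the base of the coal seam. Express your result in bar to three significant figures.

110 bar

seawater: 1030 kg/m³ × 10 m/s² × 930 m = 9.579×10^6 Pa = 95.79 bar
coal seam: 1260 kg/m³ × 10 m/s² × 110 m = 1.386×10^6 Pa = 13.86 bar
Total = 95.79 + 13.86 = 109.65 bar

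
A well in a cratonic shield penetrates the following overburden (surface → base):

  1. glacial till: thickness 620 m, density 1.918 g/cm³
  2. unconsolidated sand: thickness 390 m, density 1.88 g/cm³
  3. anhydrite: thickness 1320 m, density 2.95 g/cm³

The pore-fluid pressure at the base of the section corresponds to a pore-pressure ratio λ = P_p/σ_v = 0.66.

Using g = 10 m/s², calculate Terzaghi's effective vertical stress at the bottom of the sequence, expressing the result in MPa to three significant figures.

Overburden (lithostatic) stress σ_v:
glacial till: 1918 kg/m³ × 10 m/s² × 620 m = 1.189×10^7 Pa = 11.89 MPa
unconsolidated sand: 1880 kg/m³ × 10 m/s² × 390 m = 7.332×10^6 Pa = 7.332 MPa
anhydrite: 2950 kg/m³ × 10 m/s² × 1320 m = 3.894×10^7 Pa = 38.94 MPa
Total = 11.89 + 7.332 + 38.94 = 58.164 MPa
Pore pressure P_p = λ·σ_v = 0.66 × 58.16 MPa = 38.39 MPa
Effective stress σ' = σ_v − P_p = 58.16 − 38.39 = 19.776 MPa

19.8 MPa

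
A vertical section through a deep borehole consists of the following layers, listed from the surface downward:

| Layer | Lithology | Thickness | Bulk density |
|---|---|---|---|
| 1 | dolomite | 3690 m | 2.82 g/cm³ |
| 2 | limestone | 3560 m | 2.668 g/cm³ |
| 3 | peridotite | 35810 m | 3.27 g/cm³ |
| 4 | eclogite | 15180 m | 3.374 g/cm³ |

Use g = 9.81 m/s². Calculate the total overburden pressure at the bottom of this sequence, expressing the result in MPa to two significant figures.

dolomite: 2820 kg/m³ × 9.81 m/s² × 3690 m = 1.021×10^8 Pa = 102.1 MPa
limestone: 2668 kg/m³ × 9.81 m/s² × 3560 m = 9.318×10^7 Pa = 93.18 MPa
peridotite: 3270 kg/m³ × 9.81 m/s² × 35810 m = 1.149×10^9 Pa = 1149 MPa
eclogite: 3374 kg/m³ × 9.81 m/s² × 15180 m = 5.024×10^8 Pa = 502.4 MPa
Total = 102.1 + 93.18 + 1149 + 502.4 = 1846.4 MPa

1800 MPa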